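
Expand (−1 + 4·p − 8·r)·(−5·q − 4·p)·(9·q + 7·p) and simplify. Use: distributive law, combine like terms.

45·q^2 + 71·p·q + 28·p^2 − 180·p·q^2 − 284·p^2·q − 112·p^3 + 360·q^2·r + 568·p·q·r + 224·p^2·r

(−1 + 4·p − 8·r)·(−5·q − 4·p)·(9·q + 7·p)
= (5·q + 4·p − 20·p·q − 16·p^2 + 40·q·r + 32·p·r)·(9·q + 7·p)    [distributive law]
= 45·q^2 + 35·p·q + 36·p·q + 28·p^2 − 180·p·q^2 − 140·p^2·q − 144·p^2·q − 112·p^3 + 360·q^2·r + 280·p·q·r + 288·p·q·r + 224·p^2·r    [distributive law]
= 45·q^2 + 71·p·q + 28·p^2 − 180·p·q^2 − 284·p^2·q − 112·p^3 + 360·q^2·r + 568·p·q·r + 224·p^2·r    [combine like terms]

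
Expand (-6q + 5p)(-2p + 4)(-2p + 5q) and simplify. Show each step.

-74p^2q + 60pq^2 + 148pq - 120q^2 + 20p^3 - 40p^2

(-6q + 5p)(-2p + 4)(-2p + 5q)
= (12pq - 24q - 10p^2 + 20p)(-2p + 5q)    [distributive law]
= -24p^2q + 60pq^2 + 48pq - 120q^2 + 20p^3 - 50p^2q - 40p^2 + 100pq    [distributive law]
= -74p^2q + 60pq^2 + 148pq - 120q^2 + 20p^3 - 40p^2    [combine like terms]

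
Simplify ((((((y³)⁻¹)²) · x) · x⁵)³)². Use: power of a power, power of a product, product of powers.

x³⁶y⁻³⁶

((((((y³)⁻¹)²) · x) · x⁵)³)²
= (((((y³)⁻¹)²) · x) · x⁵)⁶    [power of a power]
= (((((y³)⁻¹)²) · x)⁶) · ((x⁵)⁶)    [power of a product]
= (((((y³)⁻¹)²)⁶) · (x⁶)) · ((x⁵)⁶)    [power of a product]
= ((((y³)⁻¹)¹²) · (x⁶)) · ((x⁵)⁶)    [power of a power]
= (((y³)⁻¹²) · (x⁶)) · ((x⁵)⁶)    [power of a power]
= (y⁻³⁶ · (x⁶)) · ((x⁵)⁶)    [power of a power]
= (y⁻³⁶ · x⁶) · x³⁰    [power of a power]
= x³⁶y⁻³⁶    [product of powers]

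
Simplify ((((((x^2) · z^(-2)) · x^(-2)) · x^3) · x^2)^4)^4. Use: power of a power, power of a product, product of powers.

x^80z^(-32)

((((((x^2) · z^(-2)) · x^(-2)) · x^3) · x^2)^4)^4
= (((((x^2) · z^(-2)) · x^(-2)) · x^3) · x^2)^16    [power of a power]
= (((((x^2) · z^(-2)) · x^(-2)) · x^3)^16) · ((x^2)^16)    [power of a product]
= (((((x^2) · z^(-2)) · x^(-2))^16) · ((x^3)^16)) · ((x^2)^16)    [power of a product]
= (((((x^2) · z^(-2))^16) · ((x^(-2))^16)) · ((x^3)^16)) · ((x^2)^16)    [power of a product]
= (((((x^2)^16) · ((z^(-2))^16)) · ((x^(-2))^16)) · ((x^3)^16)) · ((x^2)^16)    [power of a product]
= ((((x^32) · ((z^(-2))^16)) · ((x^(-2))^16)) · ((x^3)^16)) · ((x^2)^16)    [power of a power]
= (((x^32 · z^(-32)) · ((x^(-2))^16)) · ((x^3)^16)) · ((x^2)^16)    [power of a power]
= (((x^32 · z^(-32)) · x^(-32)) · ((x^3)^16)) · ((x^2)^16)    [power of a power]
= (((x^32 · z^(-32)) · x^(-32)) · x^48) · ((x^2)^16)    [power of a power]
= (((x^32 · z^(-32)) · x^(-32)) · x^48) · x^32    [power of a power]
= x^80z^(-32)    [product of powers]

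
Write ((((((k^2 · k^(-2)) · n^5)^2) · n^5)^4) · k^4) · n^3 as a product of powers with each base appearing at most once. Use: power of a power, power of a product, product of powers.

k^4n^63

((((((k^2 · k^(-2)) · n^5)^2) · n^5)^4) · k^4) · n^3
= ((((((k^2 · k^(-2)) · n^5)^2)^4) · ((n^5)^4)) · k^4) · n^3    [power of a product]
= (((((k^2 · k^(-2)) · n^5)^8) · ((n^5)^4)) · k^4) · n^3    [power of a power]
= (((((k^2 · k^(-2))^8) · ((n^5)^8)) · ((n^5)^4)) · k^4) · n^3    [power of a product]
= ((((((k^2)^8) · ((k^(-2))^8)) · ((n^5)^8)) · ((n^5)^4)) · k^4) · n^3    [power of a product]
= ((((k^16 · ((k^(-2))^8)) · ((n^5)^8)) · ((n^5)^4)) · k^4) · n^3    [power of a power]
= ((((k^16 · k^(-16)) · ((n^5)^8)) · ((n^5)^4)) · k^4) · n^3    [power of a power]
= (((k^0 · ((n^5)^8)) · ((n^5)^4)) · k^4) · n^3    [product of powers]
= (((k^0 · n^40) · ((n^5)^4)) · k^4) · n^3    [power of a power]
= (((k^0 · n^40) · n^20) · k^4) · n^3    [power of a power]
= k^4n^63    [product of powers]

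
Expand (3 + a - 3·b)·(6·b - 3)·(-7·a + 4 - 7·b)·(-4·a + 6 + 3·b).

387·a²·b - 1395·a·b + 1116·a·b² + 918·b - 1053·b² - 27·b³ - 78·a² + 450·a - 216 + 168·a³·b - 462·a²·b² - 252·a·b³ - 84·a³ + 378·b⁴

(3 + a - 3·b)·(6·b - 3)·(-7·a + 4 - 7·b)·(-4·a + 6 + 3·b)
= (18·b - 9 + 6·a·b - 3·a - 18·b² + 9·b)·(-7·a + 4 - 7·b)·(-4·a + 6 + 3·b)    [distributive law]
= (27·b - 9 + 6·a·b - 3·a - 18·b²)·(-7·a + 4 - 7·b)·(-4·a + 6 + 3·b)    [combine like terms]
= (-189·a·b + 108·b - 189·b² + 63·a - 36 + 63·b - 42·a²·b + 24·a·b - 42·a·b² + 21·a² - 12·a + 21·a·b + 126·a·b² - 72·b² + 126·b³)·(-4·a + 6 + 3·b)    [distributive law]
= (-144·a·b + 171·b - 261·b² + 51·a - 36 - 42·a²·b + 84·a·b² + 21·a² + 126·b³)·(-4·a + 6 + 3·b)    [combine like terms]
= 576·a²·b - 864·a·b - 432·a·b² - 684·a·b + 1026·b + 513·b² + 1044·a·b² - 1566·b² - 783·b³ - 204·a² + 306·a + 153·a·b + 144·a - 216 - 108·b + 168·a³·b - 252·a²·b - 126·a²·b² - 336·a²·b² + 504·a·b² + 252·a·b³ - 84·a³ + 126·a² + 63·a²·b - 504·a·b³ + 756·b³ + 378·b⁴    [distributive law]
= 387·a²·b - 1395·a·b + 1116·a·b² + 918·b - 1053·b² - 27·b³ - 78·a² + 450·a - 216 + 168·a³·b - 462·a²·b² - 252·a·b³ - 84·a³ + 378·b⁴    [combine like terms]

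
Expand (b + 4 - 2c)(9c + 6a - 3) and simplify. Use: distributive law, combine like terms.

(b + 4 - 2c)(9c + 6a - 3)
= 9bc + 6ab - 3b + 36c + 24a - 12 - 18c^2 - 12ac + 6c    [distributive law]
= 9bc + 6ab - 3b + 42c + 24a - 12 - 18c^2 - 12ac    [combine like terms]

9bc + 6ab - 3b + 42c + 24a - 12 - 18c^2 - 12ac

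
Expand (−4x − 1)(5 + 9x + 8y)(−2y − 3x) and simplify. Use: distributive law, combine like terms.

(−4x − 1)(5 + 9x + 8y)(−2y − 3x)
= (−20x − 36x^2 − 32xy − 5 − 9x − 8y)(−2y − 3x)    [distributive law]
= (−29x − 36x^2 − 32xy − 5 − 8y)(−2y − 3x)    [combine like terms]
= 58xy + 87x^2 + 72x^2y + 108x^3 + 64xy^2 + 96x^2y + 10y + 15x + 16y^2 + 24xy    [distributive law]
= 82xy + 87x^2 + 168x^2y + 108x^3 + 64xy^2 + 10y + 15x + 16y^2    [combine like terms]

82xy + 87x^2 + 168x^2y + 108x^3 + 64xy^2 + 10y + 15x + 16y^2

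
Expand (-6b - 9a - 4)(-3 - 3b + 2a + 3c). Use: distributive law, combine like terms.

30b + 18b^2 + 15ab - 18bc + 19a - 18a^2 - 27ac + 12 - 12c

(-6b - 9a - 4)(-3 - 3b + 2a + 3c)
= 18b + 18b^2 - 12ab - 18bc + 27a + 27ab - 18a^2 - 27ac + 12 + 12b - 8a - 12c    [distributive law]
= 30b + 18b^2 + 15ab - 18bc + 19a - 18a^2 - 27ac + 12 - 12c    [combine like terms]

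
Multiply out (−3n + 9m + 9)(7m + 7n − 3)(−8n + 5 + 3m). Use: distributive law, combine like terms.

(−3n + 9m + 9)(7m + 7n − 3)(−8n + 5 + 3m)
= (−21mn − 21n^2 + 9n + 63m^2 + 63mn − 27m + 63m + 63n − 27)(−8n + 5 + 3m)    [distributive law]
= (42mn − 21n^2 + 72n + 63m^2 + 36m − 27)(−8n + 5 + 3m)    [combine like terms]
= −336mn^2 + 210mn + 126m^2n + 168n^3 − 105n^2 − 63mn^2 − 576n^2 + 360n + 216mn − 504m^2n + 315m^2 + 189m^3 − 288mn + 180m + 108m^2 + 216n − 135 − 81m    [distributive law]
= −399mn^2 + 138mn − 378m^2n + 168n^3 − 681n^2 + 576n + 423m^2 + 189m^3 + 99m − 135    [combine like terms]

−399mn^2 + 138mn − 378m^2n + 168n^3 − 681n^2 + 576n + 423m^2 + 189m^3 + 99m − 135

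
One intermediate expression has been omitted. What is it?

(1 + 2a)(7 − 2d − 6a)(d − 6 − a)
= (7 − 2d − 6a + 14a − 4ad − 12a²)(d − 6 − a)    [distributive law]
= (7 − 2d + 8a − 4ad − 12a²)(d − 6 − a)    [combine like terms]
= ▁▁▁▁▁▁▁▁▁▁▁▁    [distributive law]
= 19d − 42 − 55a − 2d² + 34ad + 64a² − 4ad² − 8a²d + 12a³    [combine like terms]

Applying distributive law to the line above:

7d − 42 − 7a − 2d² + 12d + 2ad + 8ad − 48a − 8a² − 4ad² + 24ad + 4a²d − 12a²d + 72a² + 12a³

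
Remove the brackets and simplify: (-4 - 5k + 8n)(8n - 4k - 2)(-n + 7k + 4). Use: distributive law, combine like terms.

304n^2 - 650kn - 200n + 262k^2 + 160k + 32 + 520kn^2 - 524k^2n + 140k^3 - 64n^3

(-4 - 5k + 8n)(8n - 4k - 2)(-n + 7k + 4)
= (-32n + 16k + 8 - 40kn + 20k^2 + 10k + 64n^2 - 32kn - 16n)(-n + 7k + 4)    [distributive law]
= (-48n + 26k + 8 - 72kn + 20k^2 + 64n^2)(-n + 7k + 4)    [combine like terms]
= 48n^2 - 336kn - 192n - 26kn + 182k^2 + 104k - 8n + 56k + 32 + 72kn^2 - 504k^2n - 288kn - 20k^2n + 140k^3 + 80k^2 - 64n^3 + 448kn^2 + 256n^2    [distributive law]
= 304n^2 - 650kn - 200n + 262k^2 + 160k + 32 + 520kn^2 - 524k^2n + 140k^3 - 64n^3    [combine like terms]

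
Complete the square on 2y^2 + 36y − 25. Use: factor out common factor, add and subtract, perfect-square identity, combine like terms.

2y^2 + 36y − 25
= 2(y^2 + 18y) − 25    [factor out 2 from the y-terms]
= 2(y^2 + 18y + 81 − 81) − 25    [add and subtract 81 inside the bracket]
= 2(y + 9)^2 − 162 − 25    [perfect-square identity]
= 2(y + 9)^2 − 187    [combine constants]

2(y + 9)^2 − 187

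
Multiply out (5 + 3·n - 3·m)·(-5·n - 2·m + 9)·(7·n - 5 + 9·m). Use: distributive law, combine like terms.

(5 + 3·n - 3·m)·(-5·n - 2·m + 9)·(7·n - 5 + 9·m)
= (-25·n - 10·m + 45 - 15·n^2 - 6·m·n + 27·n + 15·m·n + 6·m^2 - 27·m)·(7·n - 5 + 9·m)    [distributive law]
= (2·n - 37·m + 45 - 15·n^2 + 9·m·n + 6·m^2)·(7·n - 5 + 9·m)    [combine like terms]
= 14·n^2 - 10·n + 18·m·n - 259·m·n + 185·m - 333·m^2 + 315·n - 225 + 405·m - 105·n^3 + 75·n^2 - 135·m·n^2 + 63·m·n^2 - 45·m·n + 81·m^2·n + 42·m^2·n - 30·m^2 + 54·m^3    [distributive law]
= 89·n^2 + 305·n - 286·m·n + 590·m - 363·m^2 - 225 - 105·n^3 - 72·m·n^2 + 123·m^2·n + 54·m^3    [combine like terms]

89·n^2 + 305·n - 286·m·n + 590·m - 363·m^2 - 225 - 105·n^3 - 72·m·n^2 + 123·m^2·n + 54·m^3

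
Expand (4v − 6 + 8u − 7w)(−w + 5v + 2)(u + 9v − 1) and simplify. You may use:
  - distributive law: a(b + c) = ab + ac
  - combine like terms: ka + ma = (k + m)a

−111uvw − 351v^2w − 33vw + 380uv^2 + 180v^3 − 218v^2 + 82uv − 86v + 8w − 28u + 12 − 8u^2w + 40u^2v + 16u^2 + 7uw^2 + 63vw^2 − 7w^2

(4v − 6 + 8u − 7w)(−w + 5v + 2)(u + 9v − 1)
= (−4vw + 20v^2 + 8v + 6w − 30v − 12 − 8uw + 40uv + 16u + 7w^2 − 35vw − 14w)(u + 9v − 1)    [distributive law]
= (−39vw + 20v^2 − 22v − 8w − 12 − 8uw + 40uv + 16u + 7w^2)(u + 9v − 1)    [combine like terms]
= −39uvw − 351v^2w + 39vw + 20uv^2 + 180v^3 − 20v^2 − 22uv − 198v^2 + 22v − 8uw − 72vw + 8w − 12u − 108v + 12 − 8u^2w − 72uvw + 8uw + 40u^2v + 360uv^2 − 40uv + 16u^2 + 144uv − 16u + 7uw^2 + 63vw^2 − 7w^2    [distributive law]
= −111uvw − 351v^2w − 33vw + 380uv^2 + 180v^3 − 218v^2 + 82uv − 86v + 8w − 28u + 12 − 8u^2w + 40u^2v + 16u^2 + 7uw^2 + 63vw^2 − 7w^2    [combine like terms]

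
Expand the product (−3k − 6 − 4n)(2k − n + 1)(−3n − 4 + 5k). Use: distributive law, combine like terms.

(−3k − 6 − 4n)(2k − n + 1)(−3n − 4 + 5k)
= (−6k² + 3kn − 3k − 12k + 6n − 6 − 8kn + 4n² − 4n)(−3n − 4 + 5k)    [distributive law]
= (−6k² − 5kn − 15k + 2n − 6 + 4n²)(−3n − 4 + 5k)    [combine like terms]
= 18k²n + 24k² − 30k³ + 15kn² + 20kn − 25k²n + 45kn + 60k − 75k² − 6n² − 8n + 10kn + 18n + 24 − 30k − 12n³ − 16n² + 20kn²    [distributive law]
= −7k²n − 51k² − 30k³ + 35kn² + 75kn + 30k − 22n² + 10n + 24 − 12n³    [combine like terms]

−7k²n − 51k² − 30k³ + 35kn² + 75kn + 30k − 22n² + 10n + 24 − 12n³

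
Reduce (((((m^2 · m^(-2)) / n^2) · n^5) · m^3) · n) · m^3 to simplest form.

(((((m^2 · m^(-2)) / n^2) · n^5) · m^3) · n) · m^3
= ((((m^0 / n^2) · n^5) · m^3) · n) · m^3    [product of powers]
= m^6n^4    [quotient of powers; product of powers]

m^6n^4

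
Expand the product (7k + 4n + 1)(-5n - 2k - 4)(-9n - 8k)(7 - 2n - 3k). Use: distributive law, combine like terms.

2386kn^2 - 1634kn^3 - 2581k^2n^2 + 1496k^2n - 1634k^3n + 64k^3 - 336k^4 + 2894kn + 1584k^2 + 882n^3 - 360n^4 + 1251n^2 + 252n + 224k

(7k + 4n + 1)(-5n - 2k - 4)(-9n - 8k)(7 - 2n - 3k)
= (-35kn - 14k^2 - 28k - 20n^2 - 8kn - 16n - 5n - 2k - 4)(-9n - 8k)(7 - 2n - 3k)    [distributive law]
= (-43kn - 14k^2 - 30k - 20n^2 - 21n - 4)(-9n - 8k)(7 - 2n - 3k)    [combine like terms]
= (387kn^2 + 344k^2n + 126k^2n + 112k^3 + 270kn + 240k^2 + 180n^3 + 160kn^2 + 189n^2 + 168kn + 36n + 32k)(7 - 2n - 3k)    [distributive law]
= (547kn^2 + 470k^2n + 112k^3 + 438kn + 240k^2 + 180n^3 + 189n^2 + 36n + 32k)(7 - 2n - 3k)    [combine like terms]
= 3829kn^2 - 1094kn^3 - 1641k^2n^2 + 3290k^2n - 940k^2n^2 - 1410k^3n + 784k^3 - 224k^3n - 336k^4 + 3066kn - 876kn^2 - 1314k^2n + 1680k^2 - 480k^2n - 720k^3 + 1260n^3 - 360n^4 - 540kn^3 + 1323n^2 - 378n^3 - 567kn^2 + 252n - 72n^2 - 108kn + 224k - 64kn - 96k^2    [distributive law]
= 2386kn^2 - 1634kn^3 - 2581k^2n^2 + 1496k^2n - 1634k^3n + 64k^3 - 336k^4 + 2894kn + 1584k^2 + 882n^3 - 360n^4 + 1251n^2 + 252n + 224k    [combine like terms]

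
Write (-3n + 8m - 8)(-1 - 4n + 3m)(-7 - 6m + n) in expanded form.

(-3n + 8m - 8)(-1 - 4n + 3m)(-7 - 6m + n)
= (3n + 12n^2 - 9mn - 8m - 32mn + 24m^2 + 8 + 32n - 24m)(-7 - 6m + n)    [distributive law]
= (35n + 12n^2 - 41mn - 32m + 24m^2 + 8)(-7 - 6m + n)    [combine like terms]
= -245n - 210mn + 35n^2 - 84n^2 - 72mn^2 + 12n^3 + 287mn + 246m^2n - 41mn^2 + 224m + 192m^2 - 32mn - 168m^2 - 144m^3 + 24m^2n - 56 - 48m + 8n    [distributive law]
= -237n + 45mn - 49n^2 - 113mn^2 + 12n^3 + 270m^2n + 176m + 24m^2 - 144m^3 - 56    [combine like terms]

-237n + 45mn - 49n^2 - 113mn^2 + 12n^3 + 270m^2n + 176m + 24m^2 - 144m^3 - 56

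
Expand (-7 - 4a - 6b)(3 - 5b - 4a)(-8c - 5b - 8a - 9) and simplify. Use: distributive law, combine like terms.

(-7 - 4a - 6b)(3 - 5b - 4a)(-8c - 5b - 8a - 9)
= (-21 + 35b + 28a - 12a + 20ab + 16a^2 - 18b + 30b^2 + 24ab)(-8c - 5b - 8a - 9)    [distributive law]
= (-21 + 17b + 16a + 44ab + 16a^2 + 30b^2)(-8c - 5b - 8a - 9)    [combine like terms]
= 168c + 105b + 168a + 189 - 136bc - 85b^2 - 136ab - 153b - 128ac - 80ab - 128a^2 - 144a - 352abc - 220ab^2 - 352a^2b - 396ab - 128a^2c - 80a^2b - 128a^3 - 144a^2 - 240b^2c - 150b^3 - 240ab^2 - 270b^2    [distributive law]
= 168c - 48b + 24a + 189 - 136bc - 355b^2 - 612ab - 128ac - 272a^2 - 352abc - 460ab^2 - 432a^2b - 128a^2c - 128a^3 - 240b^2c - 150b^3    [combine like terms]

168c - 48b + 24a + 189 - 136bc - 355b^2 - 612ab - 128ac - 272a^2 - 352abc - 460ab^2 - 432a^2b - 128a^2c - 128a^3 - 240b^2c - 150b^3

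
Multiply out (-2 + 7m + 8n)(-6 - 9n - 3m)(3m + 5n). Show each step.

36m + 60n - 270mn - 150n^2 - 108m^2 - 366m^2n - 651mn^2 - 63m^3 - 360n^3

(-2 + 7m + 8n)(-6 - 9n - 3m)(3m + 5n)
= (12 + 18n + 6m - 42m - 63mn - 21m^2 - 48n - 72n^2 - 24mn)(3m + 5n)    [distributive law]
= (12 - 30n - 36m - 87mn - 21m^2 - 72n^2)(3m + 5n)    [combine like terms]
= 36m + 60n - 90mn - 150n^2 - 108m^2 - 180mn - 261m^2n - 435mn^2 - 63m^3 - 105m^2n - 216mn^2 - 360n^3    [distributive law]
= 36m + 60n - 270mn - 150n^2 - 108m^2 - 366m^2n - 651mn^2 - 63m^3 - 360n^3    [combine like terms]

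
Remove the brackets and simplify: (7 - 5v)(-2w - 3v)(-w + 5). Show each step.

(7 - 5v)(-2w - 3v)(-w + 5)
= (-14w - 21v + 10vw + 15v²)(-w + 5)    [distributive law]
= 14w² - 70w + 21vw - 105v - 10vw² + 50vw - 15v²w + 75v²    [distributive law]
= 14w² - 70w + 71vw - 105v - 10vw² - 15v²w + 75v²    [combine like terms]

14w² - 70w + 71vw - 105v - 10vw² - 15v²w + 75v²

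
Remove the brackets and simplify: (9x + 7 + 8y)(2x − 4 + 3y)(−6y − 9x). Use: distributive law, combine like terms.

(9x + 7 + 8y)(2x − 4 + 3y)(−6y − 9x)
= (18x² − 36x + 27xy + 14x − 28 + 21y + 16xy − 32y + 24y²)(−6y − 9x)    [distributive law]
= (18x² − 22x + 43xy − 28 − 11y + 24y²)(−6y − 9x)    [combine like terms]
= −108x²y − 162x³ + 132xy + 198x² − 258xy² − 387x²y + 168y + 252x + 66y² + 99xy − 144y³ − 216xy²    [distributive law]
= −495x²y − 162x³ + 231xy + 198x² − 474xy² + 168y + 252x + 66y² − 144y³    [combine like terms]

−495x²y − 162x³ + 231xy + 198x² − 474xy² + 168y + 252x + 66y² − 144y³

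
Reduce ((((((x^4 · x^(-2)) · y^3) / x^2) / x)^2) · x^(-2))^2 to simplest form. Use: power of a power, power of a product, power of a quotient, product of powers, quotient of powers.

((((((x^4 · x^(-2)) · y^3) / x^2) / x)^2) · x^(-2))^2
= ((((((x^4 · x^(-2)) · y^3) / x^2) / x)^2)^2) · ((x^(-2))^2)    [power of a product]
= (((((x^4 · x^(-2)) · y^3) / x^2) / x)^4) · ((x^(-2))^2)    [power of a power]
= (((((x^4 · x^(-2)) · y^3) / x^2)^4) / (x^4)) · ((x^(-2))^2)    [power of a quotient]
= (((((x^4 · x^(-2)) · y^3)^4) / ((x^2)^4)) / (x^4)) · ((x^(-2))^2)    [power of a quotient]
= (((((x^4 · x^(-2))^4) · ((y^3)^4)) / ((x^2)^4)) / (x^4)) · ((x^(-2))^2)    [power of a product]
= ((((((x^4)^4) · ((x^(-2))^4)) · ((y^3)^4)) / ((x^2)^4)) / (x^4)) · ((x^(-2))^2)    [power of a product]
= ((((x^16 · ((x^(-2))^4)) · ((y^3)^4)) / ((x^2)^4)) / (x^4)) · ((x^(-2))^2)    [power of a power]
= ((((x^16 · x^(-8)) · ((y^3)^4)) / ((x^2)^4)) / (x^4)) · ((x^(-2))^2)    [power of a power]
= (((x^8 · ((y^3)^4)) / ((x^2)^4)) / (x^4)) · ((x^(-2))^2)    [product of powers]
= (((x^8 · y^12) / ((x^2)^4)) / (x^4)) · ((x^(-2))^2)    [power of a power]
= (((x^8 · y^12) / x^8) / (x^4)) · ((x^(-2))^2)    [power of a power]
= (((x^8 · y^12) / x^8) / x^4) · x^(-4)    [power of a power]
= x^(-8)y^12    [quotient of powers; product of powers]

x^(-8)y^12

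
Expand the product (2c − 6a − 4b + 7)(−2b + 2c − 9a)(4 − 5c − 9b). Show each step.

−104bc + 24bc² + 68b²c − 54c² − 20c³ + 195ac + 150ac² + 30abc + 759ab − 432ab² + 216a² − 270a²c − 486a²b + 158b² − 72b³ − 56b + 56c − 252a

(2c − 6a − 4b + 7)(−2b + 2c − 9a)(4 − 5c − 9b)
= (−4bc + 4c² − 18ac + 12ab − 12ac + 54a² + 8b² − 8bc + 36ab − 14b + 14c − 63a)(4 − 5c − 9b)    [distributive law]
= (−12bc + 4c² − 30ac + 48ab + 54a² + 8b² − 14b + 14c − 63a)(4 − 5c − 9b)    [combine like terms]
= −48bc + 60bc² + 108b²c + 16c² − 20c³ − 36bc² − 120ac + 150ac² + 270abc + 192ab − 240abc − 432ab² + 216a² − 270a²c − 486a²b + 32b² − 40b²c − 72b³ − 56b + 70bc + 126b² + 56c − 70c² − 126bc − 252a + 315ac + 567ab    [distributive law]
= −104bc + 24bc² + 68b²c − 54c² − 20c³ + 195ac + 150ac² + 30abc + 759ab − 432ab² + 216a² − 270a²c − 486a²b + 158b² − 72b³ − 56b + 56c − 252a    [combine like terms]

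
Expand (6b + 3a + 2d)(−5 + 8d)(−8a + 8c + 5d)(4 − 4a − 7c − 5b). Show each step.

(6b + 3a + 2d)(−5 + 8d)(−8a + 8c + 5d)(4 − 4a − 7c − 5b)
= (−30b + 48bd − 15a + 24ad − 10d + 16d²)(−8a + 8c + 5d)(4 − 4a − 7c − 5b)    [distributive law]
= (240ab − 240bc − 150bd − 384abd + 384bcd + 240bd² + 120a² − 120ac − 75ad − 192a²d + 192acd + 120ad² + 80ad − 80cd − 50d² − 128ad² + 128cd² + 80d³)(4 − 4a − 7c − 5b)    [distributive law]
= (240ab − 240bc − 150bd − 384abd + 384bcd + 240bd² + 120a² − 120ac + 5ad − 192a²d + 192acd − 8ad² − 80cd − 50d² + 128cd² + 80d³)(4 − 4a − 7c − 5b)    [combine like terms]
= 960ab − 960a²b − 1680abc − 1200ab² − 960bc + 960abc + 1680bc² + 1200b²c − 600bd + 600abd + 1050bcd + 750b²d − 1536abd + 1536a²bd + 2688abcd + 1920ab²d + 1536bcd − 1536abcd − 2688bc²d − 1920b²cd + 960bd² − 960abd² − 1680bcd² − 1200b²d² + 480a² − 480a³ − 840a²c − 600a²b − 480ac + 480a²c + 840ac² + 600abc + 20ad − 20a²d − 35acd − 25abd − 768a²d + 768a³d + 1344a²cd + 960a²bd + 768acd − 768a²cd − 1344ac²d − 960abcd − 32ad² + 32a²d² + 56acd² + 40abd² − 320cd + 320acd + 560c²d + 400bcd − 200d² + 200ad² + 350cd² + 250bd² + 512cd² − 512acd² − 896c²d² − 640bcd² + 320d³ − 320ad³ − 560cd³ − 400bd³    [distributive law]
= 960ab − 1560a²b − 120abc − 1200ab² − 960bc + 1680bc² + 1200b²c − 600bd − 961abd + 2986bcd + 750b²d + 2496a²bd + 192abcd + 1920ab²d − 2688bc²d − 1920b²cd + 1210bd² − 920abd² − 2320bcd² − 1200b²d² + 480a² − 480a³ − 360a²c − 480ac + 840ac² + 20ad − 788a²d + 1053acd + 768a³d + 576a²cd − 1344ac²d + 168ad² + 32a²d² − 456acd² − 320cd + 560c²d − 200d² + 862cd² − 896c²d² + 320d³ − 320ad³ − 560cd³ − 400bd³    [combine like terms]

960ab − 1560a²b − 120abc − 1200ab² − 960bc + 1680bc² + 1200b²c − 600bd − 961abd + 2986bcd + 750b²d + 2496a²bd + 192abcd + 1920ab²d − 2688bc²d − 1920b²cd + 1210bd² − 920abd² − 2320bcd² − 1200b²d² + 480a² − 480a³ − 360a²c − 480ac + 840ac² + 20ad − 788a²d + 1053acd + 768a³d + 576a²cd − 1344ac²d + 168ad² + 32a²d² − 456acd² − 320cd + 560c²d − 200d² + 862cd² − 896c²d² + 320d³ − 320ad³ − 560cd³ − 400bd³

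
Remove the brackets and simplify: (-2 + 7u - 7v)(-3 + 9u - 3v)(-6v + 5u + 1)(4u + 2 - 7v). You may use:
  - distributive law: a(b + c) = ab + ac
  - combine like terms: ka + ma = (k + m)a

(-2 + 7u - 7v)(-3 + 9u - 3v)(-6v + 5u + 1)(4u + 2 - 7v)
= (6 - 18u + 6v - 21u + 63u^2 - 21uv + 21v - 63uv + 21v^2)(-6v + 5u + 1)(4u + 2 - 7v)    [distributive law]
= (6 - 39u + 27v + 63u^2 - 84uv + 21v^2)(-6v + 5u + 1)(4u + 2 - 7v)    [combine like terms]
= (-36v + 30u + 6 + 234uv - 195u^2 - 39u - 162v^2 + 135uv + 27v - 378u^2v + 315u^3 + 63u^2 + 504uv^2 - 420u^2v - 84uv - 126v^3 + 105uv^2 + 21v^2)(4u + 2 - 7v)    [distributive law]
= (-9v - 9u + 6 + 285uv - 132u^2 - 141v^2 - 798u^2v + 315u^3 + 609uv^2 - 126v^3)(4u + 2 - 7v)    [combine like terms]
= -36uv - 18v + 63v^2 - 36u^2 - 18u + 63uv + 24u + 12 - 42v + 1140u^2v + 570uv - 1995uv^2 - 528u^3 - 264u^2 + 924u^2v - 564uv^2 - 282v^2 + 987v^3 - 3192u^3v - 1596u^2v + 5586u^2v^2 + 1260u^4 + 630u^3 - 2205u^3v + 2436u^2v^2 + 1218uv^2 - 4263uv^3 - 504uv^3 - 252v^3 + 882v^4    [distributive law]
= 597uv - 60v - 219v^2 - 300u^2 + 6u + 12 + 468u^2v - 1341uv^2 + 102u^3 + 735v^3 - 5397u^3v + 8022u^2v^2 + 1260u^4 - 4767uv^3 + 882v^4    [combine like terms]

597uv - 60v - 219v^2 - 300u^2 + 6u + 12 + 468u^2v - 1341uv^2 + 102u^3 + 735v^3 - 5397u^3v + 8022u^2v^2 + 1260u^4 - 4767uv^3 + 882v^4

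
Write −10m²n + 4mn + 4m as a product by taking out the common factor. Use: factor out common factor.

−10m²n + 4mn + 4m
= 2(−5m²n + 2mn + 2m)    [factor out 2]
= 2m(−5mn + 2n + 2)    [factor out m]

2m(−5mn + 2n + 2)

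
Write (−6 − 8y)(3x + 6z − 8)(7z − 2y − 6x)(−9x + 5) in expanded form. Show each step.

(−6 − 8y)(3x + 6z − 8)(7z − 2y − 6x)(−9x + 5)
= (−18x − 36z + 48 − 24xy − 48yz + 64y)(7z − 2y − 6x)(−9x + 5)    [distributive law]
= (−126xz + 36xy + 108x² − 252z² + 72yz + 216xz + 336z − 96y − 288x − 168xyz + 48xy² + 144x²y − 336yz² + 96y²z + 288xyz + 448yz − 128y² − 384xy)(−9x + 5)    [distributive law]
= (90xz − 348xy + 108x² − 252z² + 520yz + 336z − 96y − 288x + 120xyz + 48xy² + 144x²y − 336yz² + 96y²z − 128y²)(−9x + 5)    [combine like terms]
= −810x²z + 450xz + 3132x²y − 1740xy − 972x³ + 540x² + 2268xz² − 1260z² − 4680xyz + 2600yz − 3024xz + 1680z + 864xy − 480y + 2592x² − 1440x − 1080x²yz + 600xyz − 432x²y² + 240xy² − 1296x³y + 720x²y + 3024xyz² − 1680yz² − 864xy²z + 480y²z + 1152xy² − 640y²    [distributive law]
= −810x²z − 2574xz + 3852x²y − 876xy − 972x³ + 3132x² + 2268xz² − 1260z² − 4080xyz + 2600yz + 1680z − 480y − 1440x − 1080x²yz − 432x²y² + 1392xy² − 1296x³y + 3024xyz² − 1680yz² − 864xy²z + 480y²z − 640y²    [combine like terms]

−810x²z − 2574xz + 3852x²y − 876xy − 972x³ + 3132x² + 2268xz² − 1260z² − 4080xyz + 2600yz + 1680z − 480y − 1440x − 1080x²yz − 432x²y² + 1392xy² − 1296x³y + 3024xyz² − 1680yz² − 864xy²z + 480y²z − 640y²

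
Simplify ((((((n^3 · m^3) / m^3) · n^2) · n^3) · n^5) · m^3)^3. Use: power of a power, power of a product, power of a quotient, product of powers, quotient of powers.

m^9·n^39

((((((n^3 · m^3) / m^3) · n^2) · n^3) · n^5) · m^3)^3
= ((((((n^3 · m^3) / m^3) · n^2) · n^3) · n^5)^3) · ((m^3)^3)    [power of a product]
= ((((((n^3 · m^3) / m^3) · n^2) · n^3)^3) · ((n^5)^3)) · ((m^3)^3)    [power of a product]
= ((((((n^3 · m^3) / m^3) · n^2)^3) · ((n^3)^3)) · ((n^5)^3)) · ((m^3)^3)    [power of a product]
= ((((((n^3 · m^3) / m^3)^3) · ((n^2)^3)) · ((n^3)^3)) · ((n^5)^3)) · ((m^3)^3)    [power of a product]
= ((((((n^3 · m^3)^3) / ((m^3)^3)) · ((n^2)^3)) · ((n^3)^3)) · ((n^5)^3)) · ((m^3)^3)    [power of a quotient]
= (((((((n^3)^3) · ((m^3)^3)) / ((m^3)^3)) · ((n^2)^3)) · ((n^3)^3)) · ((n^5)^3)) · ((m^3)^3)    [power of a product]
= (((((n^9 · ((m^3)^3)) / ((m^3)^3)) · ((n^2)^3)) · ((n^3)^3)) · ((n^5)^3)) · ((m^3)^3)    [power of a power]
= (((((n^9 · m^9) / ((m^3)^3)) · ((n^2)^3)) · ((n^3)^3)) · ((n^5)^3)) · ((m^3)^3)    [power of a power]
= (((((n^9 · m^9) / m^9) · ((n^2)^3)) · ((n^3)^3)) · ((n^5)^3)) · ((m^3)^3)    [power of a power]
= (((((n^9 · m^9) / m^9) · n^6) · ((n^3)^3)) · ((n^5)^3)) · ((m^3)^3)    [power of a power]
= (((((n^9 · m^9) / m^9) · n^6) · n^9) · ((n^5)^3)) · ((m^3)^3)    [power of a power]
= (((((n^9 · m^9) / m^9) · n^6) · n^9) · n^15) · ((m^3)^3)    [power of a power]
= (((((n^9 · m^9) / m^9) · n^6) · n^9) · n^15) · m^9    [power of a power]
= m^9·n^39    [quotient of powers; product of powers]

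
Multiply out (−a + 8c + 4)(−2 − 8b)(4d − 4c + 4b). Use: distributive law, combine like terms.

(−a + 8c + 4)(−2 − 8b)(4d − 4c + 4b)
= (2a + 8ab − 16c − 64bc − 8 − 32b)(4d − 4c + 4b)    [distributive law]
= 8ad − 8ac + 8ab + 32abd − 32abc + 32ab^2 − 64cd + 64c^2 − 64bc − 256bcd + 256bc^2 − 256b^2c − 32d + 32c − 32b − 128bd + 128bc − 128b^2    [distributive law]
= 8ad − 8ac + 8ab + 32abd − 32abc + 32ab^2 − 64cd + 64c^2 + 64bc − 256bcd + 256bc^2 − 256b^2c − 32d + 32c − 32b − 128bd − 128b^2    [combine like terms]

8ad − 8ac + 8ab + 32abd − 32abc + 32ab^2 − 64cd + 64c^2 + 64bc − 256bcd + 256bc^2 − 256b^2c − 32d + 32c − 32b − 128bd − 128b^2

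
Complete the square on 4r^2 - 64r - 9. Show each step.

4r^2 - 64r - 9
= 4(r^2 - 16r) - 9    [factor out 4 from the r-terms]
= 4(r^2 - 16r + 64 - 64) - 9    [add and subtract 64 inside the bracket]
= 4(r - 8)^2 - 256 - 9    [perfect-square identity]
= 4(r - 8)^2 - 265    [combine constants]

4(r - 8)^2 - 265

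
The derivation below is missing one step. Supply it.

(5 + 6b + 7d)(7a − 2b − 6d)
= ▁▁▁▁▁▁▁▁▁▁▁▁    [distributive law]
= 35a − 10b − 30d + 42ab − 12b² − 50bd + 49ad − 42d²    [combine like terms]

Applying distributive law to the line above:

35a − 10b − 30d + 42ab − 12b² − 36bd + 49ad − 14bd − 42d²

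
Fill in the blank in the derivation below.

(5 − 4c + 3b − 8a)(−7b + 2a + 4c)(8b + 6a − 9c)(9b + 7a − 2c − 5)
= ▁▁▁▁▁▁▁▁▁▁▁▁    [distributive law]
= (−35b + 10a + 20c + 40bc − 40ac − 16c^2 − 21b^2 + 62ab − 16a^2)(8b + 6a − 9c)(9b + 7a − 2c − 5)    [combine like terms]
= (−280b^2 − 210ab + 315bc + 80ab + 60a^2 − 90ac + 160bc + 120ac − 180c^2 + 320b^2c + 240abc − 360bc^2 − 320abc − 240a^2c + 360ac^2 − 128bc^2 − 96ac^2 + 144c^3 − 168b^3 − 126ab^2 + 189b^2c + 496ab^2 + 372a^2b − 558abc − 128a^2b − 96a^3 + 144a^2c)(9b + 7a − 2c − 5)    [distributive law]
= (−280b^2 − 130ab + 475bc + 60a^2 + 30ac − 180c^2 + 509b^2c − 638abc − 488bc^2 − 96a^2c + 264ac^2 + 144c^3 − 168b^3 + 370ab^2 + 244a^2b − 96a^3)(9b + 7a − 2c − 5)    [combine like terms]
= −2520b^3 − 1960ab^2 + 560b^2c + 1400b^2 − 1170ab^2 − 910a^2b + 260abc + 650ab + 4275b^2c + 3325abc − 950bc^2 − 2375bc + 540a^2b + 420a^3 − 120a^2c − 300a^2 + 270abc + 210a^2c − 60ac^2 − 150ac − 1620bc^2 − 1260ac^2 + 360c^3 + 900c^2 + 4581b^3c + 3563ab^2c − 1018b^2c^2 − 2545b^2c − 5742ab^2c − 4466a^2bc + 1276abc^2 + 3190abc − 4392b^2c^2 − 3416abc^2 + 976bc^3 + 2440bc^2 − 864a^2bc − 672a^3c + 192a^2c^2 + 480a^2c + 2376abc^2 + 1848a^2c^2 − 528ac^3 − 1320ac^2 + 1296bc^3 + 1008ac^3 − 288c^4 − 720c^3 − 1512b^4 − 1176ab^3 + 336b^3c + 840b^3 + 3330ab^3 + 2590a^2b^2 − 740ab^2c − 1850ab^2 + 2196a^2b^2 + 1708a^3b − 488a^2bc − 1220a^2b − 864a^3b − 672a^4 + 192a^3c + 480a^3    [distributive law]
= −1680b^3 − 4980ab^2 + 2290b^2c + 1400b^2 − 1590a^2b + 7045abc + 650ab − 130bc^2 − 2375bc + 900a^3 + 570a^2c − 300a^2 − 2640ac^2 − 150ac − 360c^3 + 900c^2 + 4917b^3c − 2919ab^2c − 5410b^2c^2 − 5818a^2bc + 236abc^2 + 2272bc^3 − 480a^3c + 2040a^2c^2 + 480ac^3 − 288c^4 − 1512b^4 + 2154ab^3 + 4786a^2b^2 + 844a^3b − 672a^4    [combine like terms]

By distributive law:

(−35b + 10a + 20c + 28bc − 8ac − 16c^2 − 21b^2 + 6ab + 12bc + 56ab − 16a^2 − 32ac)(8b + 6a − 9c)(9b + 7a − 2c − 5)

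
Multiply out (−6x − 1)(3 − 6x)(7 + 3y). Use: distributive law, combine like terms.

(−6x − 1)(3 − 6x)(7 + 3y)
= (−18x + 36x^2 − 3 + 6x)(7 + 3y)    [distributive law]
= (−12x + 36x^2 − 3)(7 + 3y)    [combine like terms]
= −84x − 36xy + 252x^2 + 108x^2y − 21 − 9y    [distributive law]

−84x − 36xy + 252x^2 + 108x^2y − 21 − 9y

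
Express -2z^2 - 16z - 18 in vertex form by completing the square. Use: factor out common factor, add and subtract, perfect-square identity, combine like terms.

-2z^2 - 16z - 18
= -2(z^2 + 8z) - 18    [factor out -2 from the z-terms]
= -2(z^2 + 8z + 16 - 16) - 18    [add and subtract 16 inside the bracket]
= -2(z + 4)^2 + 32 - 18    [perfect-square identity]
= -2(z + 4)^2 + 14    [combine constants]

-2(z + 4)^2 + 14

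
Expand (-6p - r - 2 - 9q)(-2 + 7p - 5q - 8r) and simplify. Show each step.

-2p - 42p^2 - 33pq + 41pr + 18r + 77qr + 8r^2 + 4 + 28q + 45q^2

(-6p - r - 2 - 9q)(-2 + 7p - 5q - 8r)
= 12p - 42p^2 + 30pq + 48pr + 2r - 7pr + 5qr + 8r^2 + 4 - 14p + 10q + 16r + 18q - 63pq + 45q^2 + 72qr    [distributive law]
= -2p - 42p^2 - 33pq + 41pr + 18r + 77qr + 8r^2 + 4 + 28q + 45q^2    [combine like terms]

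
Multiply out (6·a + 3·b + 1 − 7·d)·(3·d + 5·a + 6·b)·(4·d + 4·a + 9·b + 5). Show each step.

−152·a·d^2 + 52·a^2·d − 81·a·b·d − 53·a·d + 120·a^3 + 474·a^2·b + 170·a^2 + 531·a·b^2 + 324·a·b − 321·b·d^2 − 225·b^2·d − 114·b·d + 162·b^3 + 144·b^2 − 93·d^2 + 15·d + 25·a + 30·b − 84·d^3

(6·a + 3·b + 1 − 7·d)·(3·d + 5·a + 6·b)·(4·d + 4·a + 9·b + 5)
= (18·a·d + 30·a^2 + 36·a·b + 9·b·d + 15·a·b + 18·b^2 + 3·d + 5·a + 6·b − 21·d^2 − 35·a·d − 42·b·d)·(4·d + 4·a + 9·b + 5)    [distributive law]
= (−17·a·d + 30·a^2 + 51·a·b − 33·b·d + 18·b^2 + 3·d + 5·a + 6·b − 21·d^2)·(4·d + 4·a + 9·b + 5)    [combine like terms]
= −68·a·d^2 − 68·a^2·d − 153·a·b·d − 85·a·d + 120·a^2·d + 120·a^3 + 270·a^2·b + 150·a^2 + 204·a·b·d + 204·a^2·b + 459·a·b^2 + 255·a·b − 132·b·d^2 − 132·a·b·d − 297·b^2·d − 165·b·d + 72·b^2·d + 72·a·b^2 + 162·b^3 + 90·b^2 + 12·d^2 + 12·a·d + 27·b·d + 15·d + 20·a·d + 20·a^2 + 45·a·b + 25·a + 24·b·d + 24·a·b + 54·b^2 + 30·b − 84·d^3 − 84·a·d^2 − 189·b·d^2 − 105·d^2    [distributive law]
= −152·a·d^2 + 52·a^2·d − 81·a·b·d − 53·a·d + 120·a^3 + 474·a^2·b + 170·a^2 + 531·a·b^2 + 324·a·b − 321·b·d^2 − 225·b^2·d − 114·b·d + 162·b^3 + 144·b^2 − 93·d^2 + 15·d + 25·a + 30·b − 84·d^3    [combine like terms]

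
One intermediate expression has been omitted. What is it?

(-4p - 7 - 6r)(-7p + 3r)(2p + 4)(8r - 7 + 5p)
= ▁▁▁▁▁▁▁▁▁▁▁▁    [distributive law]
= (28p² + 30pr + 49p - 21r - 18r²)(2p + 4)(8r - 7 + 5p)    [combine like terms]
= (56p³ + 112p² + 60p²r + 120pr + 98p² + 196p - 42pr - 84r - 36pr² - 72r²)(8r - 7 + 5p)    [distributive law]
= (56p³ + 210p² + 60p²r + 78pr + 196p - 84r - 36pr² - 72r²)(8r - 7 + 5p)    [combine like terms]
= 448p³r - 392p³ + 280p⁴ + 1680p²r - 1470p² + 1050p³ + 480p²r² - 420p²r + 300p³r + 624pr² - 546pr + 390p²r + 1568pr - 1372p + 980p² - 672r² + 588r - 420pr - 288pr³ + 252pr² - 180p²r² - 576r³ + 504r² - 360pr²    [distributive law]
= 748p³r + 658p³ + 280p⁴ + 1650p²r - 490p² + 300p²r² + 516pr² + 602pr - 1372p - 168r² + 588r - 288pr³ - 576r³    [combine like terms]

By distributive law:

(28p² - 12pr + 49p - 21r + 42pr - 18r²)(2p + 4)(8r - 7 + 5p)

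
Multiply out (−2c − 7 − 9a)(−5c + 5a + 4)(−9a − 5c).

−265ac^2 − 50c^3 − 90a^2c + 112ac − 135c^2 + 639a^2 + 252a + 140c + 405a^3

(−2c − 7 − 9a)(−5c + 5a + 4)(−9a − 5c)
= (10c^2 − 10ac − 8c + 35c − 35a − 28 + 45ac − 45a^2 − 36a)(−9a − 5c)    [distributive law]
= (10c^2 + 35ac + 27c − 71a − 28 − 45a^2)(−9a − 5c)    [combine like terms]
= −90ac^2 − 50c^3 − 315a^2c − 175ac^2 − 243ac − 135c^2 + 639a^2 + 355ac + 252a + 140c + 405a^3 + 225a^2c    [distributive law]
= −265ac^2 − 50c^3 − 90a^2c + 112ac − 135c^2 + 639a^2 + 252a + 140c + 405a^3    [combine like terms]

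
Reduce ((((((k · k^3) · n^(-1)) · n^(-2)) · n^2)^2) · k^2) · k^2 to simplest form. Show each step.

k^12n^(-2)

((((((k · k^3) · n^(-1)) · n^(-2)) · n^2)^2) · k^2) · k^2
= ((((((k · k^3) · n^(-1)) · n^(-2))^2) · ((n^2)^2)) · k^2) · k^2    [power of a product]
= ((((((k · k^3) · n^(-1))^2) · ((n^(-2))^2)) · ((n^2)^2)) · k^2) · k^2    [power of a product]
= ((((((k · k^3)^2) · ((n^(-1))^2)) · ((n^(-2))^2)) · ((n^2)^2)) · k^2) · k^2    [power of a product]
= ((((((k^2) · ((k^3)^2)) · ((n^(-1))^2)) · ((n^(-2))^2)) · ((n^2)^2)) · k^2) · k^2    [power of a product]
= (((((k^2 · k^6) · ((n^(-1))^2)) · ((n^(-2))^2)) · ((n^2)^2)) · k^2) · k^2    [power of a power]
= ((((k^8 · ((n^(-1))^2)) · ((n^(-2))^2)) · ((n^2)^2)) · k^2) · k^2    [product of powers]
= ((((k^8 · n^(-2)) · ((n^(-2))^2)) · ((n^2)^2)) · k^2) · k^2    [power of a power]
= ((((k^8 · n^(-2)) · n^(-4)) · ((n^2)^2)) · k^2) · k^2    [power of a power]
= ((((k^8 · n^(-2)) · n^(-4)) · n^4) · k^2) · k^2    [power of a power]
= k^12n^(-2)    [product of powers]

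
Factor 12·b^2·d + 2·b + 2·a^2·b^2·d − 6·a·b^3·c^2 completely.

2·b(6·b·d + 1 + a^2·b·d − 3·a·b^2·c^2)

12·b^2·d + 2·b + 2·a^2·b^2·d − 6·a·b^3·c^2
= 2(6·b^2·d + b + a^2·b^2·d − 3·a·b^3·c^2)    [factor out 2]
= 2·b(6·b·d + 1 + a^2·b·d − 3·a·b^2·c^2)    [factor out b]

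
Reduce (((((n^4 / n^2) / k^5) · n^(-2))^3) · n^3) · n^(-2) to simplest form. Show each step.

k^(-15)n

(((((n^4 / n^2) / k^5) · n^(-2))^3) · n^3) · n^(-2)
= (((((n^4 / n^2) / k^5)^3) · ((n^(-2))^3)) · n^3) · n^(-2)    [power of a product]
= (((((n^4 / n^2)^3) / ((k^5)^3)) · ((n^(-2))^3)) · n^3) · n^(-2)    [power of a quotient]
= ((((((n^4)^3) / ((n^2)^3)) / ((k^5)^3)) · ((n^(-2))^3)) · n^3) · n^(-2)    [power of a quotient]
= ((((n^12 / ((n^2)^3)) / ((k^5)^3)) · ((n^(-2))^3)) · n^3) · n^(-2)    [power of a power]
= ((((n^12 / n^6) / ((k^5)^3)) · ((n^(-2))^3)) · n^3) · n^(-2)    [power of a power]
= (((n^6 / ((k^5)^3)) · ((n^(-2))^3)) · n^3) · n^(-2)    [quotient of powers]
= (((n^6 / k^15) · ((n^(-2))^3)) · n^3) · n^(-2)    [power of a power]
= (((n^6 / k^15) · n^(-6)) · n^3) · n^(-2)    [power of a power]
= k^(-15)n    [quotient of powers; product of powers]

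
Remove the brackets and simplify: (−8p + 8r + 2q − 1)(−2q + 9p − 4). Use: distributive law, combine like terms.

34pq − 72p^2 + 23p − 16qr + 72pr − 32r − 4q^2 − 6q + 4

(−8p + 8r + 2q − 1)(−2q + 9p − 4)
= 16pq − 72p^2 + 32p − 16qr + 72pr − 32r − 4q^2 + 18pq − 8q + 2q − 9p + 4    [distributive law]
= 34pq − 72p^2 + 23p − 16qr + 72pr − 32r − 4q^2 − 6q + 4    [combine like terms]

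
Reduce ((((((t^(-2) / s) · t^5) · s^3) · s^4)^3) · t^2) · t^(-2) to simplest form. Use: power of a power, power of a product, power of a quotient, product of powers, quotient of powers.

((((((t^(-2) / s) · t^5) · s^3) · s^4)^3) · t^2) · t^(-2)
= ((((((t^(-2) / s) · t^5) · s^3)^3) · ((s^4)^3)) · t^2) · t^(-2)    [power of a product]
= ((((((t^(-2) / s) · t^5)^3) · ((s^3)^3)) · ((s^4)^3)) · t^2) · t^(-2)    [power of a product]
= ((((((t^(-2) / s)^3) · ((t^5)^3)) · ((s^3)^3)) · ((s^4)^3)) · t^2) · t^(-2)    [power of a product]
= (((((((t^(-2))^3) / (s^3)) · ((t^5)^3)) · ((s^3)^3)) · ((s^4)^3)) · t^2) · t^(-2)    [power of a quotient]
= (((((t^(-6) / (s^3)) · ((t^5)^3)) · ((s^3)^3)) · ((s^4)^3)) · t^2) · t^(-2)    [power of a power]
= (((((t^(-6) / s^3) · t^15) · ((s^3)^3)) · ((s^4)^3)) · t^2) · t^(-2)    [power of a power]
= (((((t^(-6) / s^3) · t^15) · s^9) · ((s^4)^3)) · t^2) · t^(-2)    [power of a power]
= (((((t^(-6) / s^3) · t^15) · s^9) · s^12) · t^2) · t^(-2)    [power of a power]
= s^18t^9    [quotient of powers; product of powers]

s^18t^9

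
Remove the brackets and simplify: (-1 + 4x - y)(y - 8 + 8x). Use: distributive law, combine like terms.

7y + 8 - 40x - 4xy + 32x^2 - y^2

(-1 + 4x - y)(y - 8 + 8x)
= -y + 8 - 8x + 4xy - 32x + 32x^2 - y^2 + 8y - 8xy    [distributive law]
= 7y + 8 - 40x - 4xy + 32x^2 - y^2    [combine like terms]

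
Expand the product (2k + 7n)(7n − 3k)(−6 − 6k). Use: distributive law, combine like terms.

(2k + 7n)(7n − 3k)(−6 − 6k)
= (14kn − 6k^2 + 49n^2 − 21kn)(−6 − 6k)    [distributive law]
= (−7kn − 6k^2 + 49n^2)(−6 − 6k)    [combine like terms]
= 42kn + 42k^2n + 36k^2 + 36k^3 − 294n^2 − 294kn^2    [distributive law]

42kn + 42k^2n + 36k^2 + 36k^3 − 294n^2 − 294kn^2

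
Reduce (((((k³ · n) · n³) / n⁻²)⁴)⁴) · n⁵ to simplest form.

(((((k³ · n) · n³) / n⁻²)⁴)⁴) · n⁵
= ((((k³ · n) · n³) / n⁻²)¹⁶) · n⁵    [power of a power]
= ((((k³ · n) · n³)¹⁶) / ((n⁻²)¹⁶)) · n⁵    [power of a quotient]
= ((((k³ · n)¹⁶) · ((n³)¹⁶)) / ((n⁻²)¹⁶)) · n⁵    [power of a product]
= (((((k³)¹⁶) · (n¹⁶)) · ((n³)¹⁶)) / ((n⁻²)¹⁶)) · n⁵    [power of a product]
= (((k⁴⁸ · (n¹⁶)) · ((n³)¹⁶)) / ((n⁻²)¹⁶)) · n⁵    [power of a power]
= (((k⁴⁸ · n¹⁶) · n⁴⁸) / ((n⁻²)¹⁶)) · n⁵    [power of a power]
= (((k⁴⁸ · n¹⁶) · n⁴⁸) / n⁻³²) · n⁵    [power of a power]
= k⁴⁸n¹⁰¹    [quotient of powers; product of powers]

k⁴⁸n¹⁰¹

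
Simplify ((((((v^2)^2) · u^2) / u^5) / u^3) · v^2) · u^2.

((((((v^2)^2) · u^2) / u^5) / u^3) · v^2) · u^2
= ((((v^4 · u^2) / u^5) / u^3) · v^2) · u^2    [power of a power]
= u^(-4)v^6    [quotient of powers; product of powers]

u^(-4)v^6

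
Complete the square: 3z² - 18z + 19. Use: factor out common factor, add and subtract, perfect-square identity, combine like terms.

3(z - 3)² - 8

3z² - 18z + 19
= 3(z² - 6z) + 19    [factor out 3 from the z-terms]
= 3(z² - 6z + 9 - 9) + 19    [add and subtract 9 inside the bracket]
= 3(z - 3)² - 27 + 19    [perfect-square identity]
= 3(z - 3)² - 8    [combine constants]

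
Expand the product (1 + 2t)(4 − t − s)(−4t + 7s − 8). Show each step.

(1 + 2t)(4 − t − s)(−4t + 7s − 8)
= (4 − t − s + 8t − 2t^2 − 2st)(−4t + 7s − 8)    [distributive law]
= (4 + 7t − s − 2t^2 − 2st)(−4t + 7s − 8)    [combine like terms]
= −16t + 28s − 32 − 28t^2 + 49st − 56t + 4st − 7s^2 + 8s + 8t^3 − 14st^2 + 16t^2 + 8st^2 − 14s^2t + 16st    [distributive law]
= −72t + 36s − 32 − 12t^2 + 69st − 7s^2 + 8t^3 − 6st^2 − 14s^2t    [combine like terms]

−72t + 36s − 32 − 12t^2 + 69st − 7s^2 + 8t^3 − 6st^2 − 14s^2t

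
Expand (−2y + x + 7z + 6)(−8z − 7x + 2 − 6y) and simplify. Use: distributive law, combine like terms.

(−2y + x + 7z + 6)(−8z − 7x + 2 − 6y)
= 16yz + 14xy − 4y + 12y^2 − 8xz − 7x^2 + 2x − 6xy − 56z^2 − 49xz + 14z − 42yz − 48z − 42x + 12 − 36y    [distributive law]
= −26yz + 8xy − 40y + 12y^2 − 57xz − 7x^2 − 40x − 56z^2 − 34z + 12    [combine like terms]

−26yz + 8xy − 40y + 12y^2 − 57xz − 7x^2 − 40x − 56z^2 − 34z + 12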